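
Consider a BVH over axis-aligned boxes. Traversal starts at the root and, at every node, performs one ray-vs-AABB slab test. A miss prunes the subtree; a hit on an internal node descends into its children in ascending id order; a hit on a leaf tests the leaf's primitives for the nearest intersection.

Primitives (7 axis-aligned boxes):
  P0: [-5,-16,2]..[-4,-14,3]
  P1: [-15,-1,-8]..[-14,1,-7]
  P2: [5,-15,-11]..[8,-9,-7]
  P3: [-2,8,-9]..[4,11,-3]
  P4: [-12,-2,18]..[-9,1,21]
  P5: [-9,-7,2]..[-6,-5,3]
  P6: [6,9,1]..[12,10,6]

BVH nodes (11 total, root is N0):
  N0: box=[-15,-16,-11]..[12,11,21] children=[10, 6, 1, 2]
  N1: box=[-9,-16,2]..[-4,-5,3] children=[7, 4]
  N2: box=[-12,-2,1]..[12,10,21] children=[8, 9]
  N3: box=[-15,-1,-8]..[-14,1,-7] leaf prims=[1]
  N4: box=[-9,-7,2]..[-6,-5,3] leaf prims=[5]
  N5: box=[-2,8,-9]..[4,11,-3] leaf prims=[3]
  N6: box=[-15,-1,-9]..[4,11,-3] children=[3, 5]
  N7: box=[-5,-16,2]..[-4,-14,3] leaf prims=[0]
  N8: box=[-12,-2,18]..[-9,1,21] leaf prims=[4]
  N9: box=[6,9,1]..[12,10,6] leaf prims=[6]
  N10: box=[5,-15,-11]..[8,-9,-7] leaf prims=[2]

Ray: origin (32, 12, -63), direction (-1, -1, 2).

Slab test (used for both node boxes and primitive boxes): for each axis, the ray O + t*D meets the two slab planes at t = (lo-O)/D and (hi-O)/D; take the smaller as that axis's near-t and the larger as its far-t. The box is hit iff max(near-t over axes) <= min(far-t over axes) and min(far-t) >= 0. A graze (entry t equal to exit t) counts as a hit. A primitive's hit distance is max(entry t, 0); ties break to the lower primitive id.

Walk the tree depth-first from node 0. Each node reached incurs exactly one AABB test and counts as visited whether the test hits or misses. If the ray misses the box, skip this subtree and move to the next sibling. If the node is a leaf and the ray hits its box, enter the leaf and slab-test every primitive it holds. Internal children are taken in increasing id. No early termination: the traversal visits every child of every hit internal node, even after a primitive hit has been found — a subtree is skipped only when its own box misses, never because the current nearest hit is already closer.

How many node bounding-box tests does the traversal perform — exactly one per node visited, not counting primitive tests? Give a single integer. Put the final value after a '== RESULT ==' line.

Trace the traversal:
N0 x:[20,47] y:[1,28] z:[26,42] -> hit [26,28], descend [1, 2, 6, 10]
  N1 x:[36,41] y:[17,28] z:[65/2,33] -> miss, prune
  N2 x:[20,44] y:[2,14] z:[32,42] -> miss, prune
  N6 x:[28,47] y:[1,13] z:[27,30] -> miss, prune
  N10 x:[24,27] y:[21,27] z:[26,28] -> hit [26,27] leaf, test {P2@t=26}

5 AABB tests over nodes [0, 1, 2, 6, 10]; 1 leaf entered; closest P2.

== RESULT ==
5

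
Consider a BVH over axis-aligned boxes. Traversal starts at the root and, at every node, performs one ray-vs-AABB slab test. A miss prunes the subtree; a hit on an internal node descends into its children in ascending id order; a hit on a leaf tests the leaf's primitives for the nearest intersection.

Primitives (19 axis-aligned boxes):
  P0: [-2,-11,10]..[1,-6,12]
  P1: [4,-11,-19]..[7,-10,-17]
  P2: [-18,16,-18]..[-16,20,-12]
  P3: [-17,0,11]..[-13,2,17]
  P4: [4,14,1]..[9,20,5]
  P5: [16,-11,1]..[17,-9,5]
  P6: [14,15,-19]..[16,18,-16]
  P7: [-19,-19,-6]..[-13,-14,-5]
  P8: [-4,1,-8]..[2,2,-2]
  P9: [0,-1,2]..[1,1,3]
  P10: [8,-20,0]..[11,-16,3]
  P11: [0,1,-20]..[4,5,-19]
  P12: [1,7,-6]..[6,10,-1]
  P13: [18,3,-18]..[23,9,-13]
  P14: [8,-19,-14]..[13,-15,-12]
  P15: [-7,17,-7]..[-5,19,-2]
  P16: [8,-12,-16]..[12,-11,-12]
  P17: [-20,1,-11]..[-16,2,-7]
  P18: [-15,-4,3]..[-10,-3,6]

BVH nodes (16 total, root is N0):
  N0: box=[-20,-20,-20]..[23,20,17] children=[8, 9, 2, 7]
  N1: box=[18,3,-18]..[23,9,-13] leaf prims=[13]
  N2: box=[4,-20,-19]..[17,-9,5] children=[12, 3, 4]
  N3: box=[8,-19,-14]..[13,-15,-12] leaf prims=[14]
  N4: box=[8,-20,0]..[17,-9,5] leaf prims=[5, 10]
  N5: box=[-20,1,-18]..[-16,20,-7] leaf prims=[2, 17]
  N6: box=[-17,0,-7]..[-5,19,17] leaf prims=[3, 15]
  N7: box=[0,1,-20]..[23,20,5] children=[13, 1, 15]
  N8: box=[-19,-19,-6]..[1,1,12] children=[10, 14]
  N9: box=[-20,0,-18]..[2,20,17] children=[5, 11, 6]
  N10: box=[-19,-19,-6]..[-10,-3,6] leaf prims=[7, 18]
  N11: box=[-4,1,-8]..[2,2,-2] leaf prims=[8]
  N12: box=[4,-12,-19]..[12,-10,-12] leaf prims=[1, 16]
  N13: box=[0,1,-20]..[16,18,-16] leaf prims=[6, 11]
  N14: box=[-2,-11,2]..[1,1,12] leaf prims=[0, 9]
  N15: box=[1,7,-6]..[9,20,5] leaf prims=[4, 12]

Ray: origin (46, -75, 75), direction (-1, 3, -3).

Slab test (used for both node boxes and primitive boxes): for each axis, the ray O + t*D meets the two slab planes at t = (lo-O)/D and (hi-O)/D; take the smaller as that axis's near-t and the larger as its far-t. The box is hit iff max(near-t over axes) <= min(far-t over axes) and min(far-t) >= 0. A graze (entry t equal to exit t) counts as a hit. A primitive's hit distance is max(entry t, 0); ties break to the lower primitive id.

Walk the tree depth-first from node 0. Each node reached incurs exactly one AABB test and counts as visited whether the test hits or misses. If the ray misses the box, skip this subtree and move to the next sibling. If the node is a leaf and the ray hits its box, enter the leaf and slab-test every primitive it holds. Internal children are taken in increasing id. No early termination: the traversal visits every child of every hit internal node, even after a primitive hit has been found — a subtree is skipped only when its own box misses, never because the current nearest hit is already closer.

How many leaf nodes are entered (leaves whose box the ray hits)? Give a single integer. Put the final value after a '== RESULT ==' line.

Trace the traversal:
N0 x:[23,66] y:[55/3,95/3] z:[58/3,95/3] -> hit [23,95/3], descend [2, 7, 8, 9]
  N2 x:[29,42] y:[55/3,22] z:[70/3,94/3] -> miss, prune
  N7 x:[23,46] y:[76/3,95/3] z:[70/3,95/3] -> hit [76/3,95/3], descend [1, 13, 15]
    N1 x:[23,28] y:[26,28] z:[88/3,31] -> miss, prune
    N13 x:[30,46] y:[76/3,31] z:[91/3,95/3] -> hit [91/3,31] leaf, test {P6@t=91/3, P11(miss)}
    N15 x:[37,45] y:[82/3,95/3] z:[70/3,27] -> miss, prune
  N8 x:[45,65] y:[56/3,76/3] z:[21,27] -> miss, prune
  N9 x:[44,66] y:[25,95/3] z:[58/3,31] -> miss, prune

Visited [0, 2, 7, 1, 13, 15, 8, 9]. Tests: 8 box, 1 leaf. Nearest: P6.

== RESULT ==
1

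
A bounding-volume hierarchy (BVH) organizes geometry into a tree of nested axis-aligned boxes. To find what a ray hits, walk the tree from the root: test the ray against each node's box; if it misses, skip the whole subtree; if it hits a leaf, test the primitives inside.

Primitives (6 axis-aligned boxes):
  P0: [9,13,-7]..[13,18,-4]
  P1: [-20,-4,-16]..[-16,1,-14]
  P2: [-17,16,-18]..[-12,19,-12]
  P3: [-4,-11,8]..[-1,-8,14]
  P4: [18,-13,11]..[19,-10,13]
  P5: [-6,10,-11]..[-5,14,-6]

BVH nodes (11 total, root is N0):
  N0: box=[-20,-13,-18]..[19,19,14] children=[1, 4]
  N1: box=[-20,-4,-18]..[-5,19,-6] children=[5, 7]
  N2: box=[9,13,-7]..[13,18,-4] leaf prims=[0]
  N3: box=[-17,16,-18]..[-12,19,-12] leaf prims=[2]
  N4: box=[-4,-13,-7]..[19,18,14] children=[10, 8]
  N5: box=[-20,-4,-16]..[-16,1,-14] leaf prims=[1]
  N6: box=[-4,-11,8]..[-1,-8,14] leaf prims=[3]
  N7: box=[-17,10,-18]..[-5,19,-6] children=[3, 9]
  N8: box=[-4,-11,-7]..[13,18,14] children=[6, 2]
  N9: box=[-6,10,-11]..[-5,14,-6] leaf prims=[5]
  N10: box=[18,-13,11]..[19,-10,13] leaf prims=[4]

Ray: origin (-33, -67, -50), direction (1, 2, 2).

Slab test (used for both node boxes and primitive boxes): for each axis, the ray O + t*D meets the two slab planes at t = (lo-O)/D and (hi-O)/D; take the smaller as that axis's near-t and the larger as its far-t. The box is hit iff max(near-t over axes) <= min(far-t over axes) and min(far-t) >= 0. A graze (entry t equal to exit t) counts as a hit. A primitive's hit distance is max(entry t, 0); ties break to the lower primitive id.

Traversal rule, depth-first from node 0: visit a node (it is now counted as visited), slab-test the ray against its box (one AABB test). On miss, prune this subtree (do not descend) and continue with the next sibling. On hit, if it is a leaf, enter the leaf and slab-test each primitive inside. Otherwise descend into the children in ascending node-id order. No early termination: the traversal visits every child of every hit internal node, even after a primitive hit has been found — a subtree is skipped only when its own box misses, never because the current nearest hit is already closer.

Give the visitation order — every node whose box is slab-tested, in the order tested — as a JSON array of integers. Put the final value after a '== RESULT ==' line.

Trace the traversal:
N0 x:[13,52] y:[27,43] z:[16,32] -> hit [27,32], descend [1, 4]
  N1 x:[13,28] y:[63/2,43] z:[16,22] -> miss, prune
  N4 x:[29,52] y:[27,85/2] z:[43/2,32] -> hit [29,32], descend [8, 10]
    N8 x:[29,46] y:[28,85/2] z:[43/2,32] -> hit [29,32], descend [2, 6]
      N2 x:[42,46] y:[40,85/2] z:[43/2,23] -> miss, prune
      N6 x:[29,32] y:[28,59/2] z:[29,32] -> hit [29,59/2] leaf, test {P3@t=29}
    N10 x:[51,52] y:[27,57/2] z:[61/2,63/2] -> miss, prune

Visited [0, 1, 4, 8, 2, 6, 10]. Tests: 7 box, 1 leaf. Nearest: P3.

== RESULT ==
[0, 1, 4, 8, 2, 6, 10]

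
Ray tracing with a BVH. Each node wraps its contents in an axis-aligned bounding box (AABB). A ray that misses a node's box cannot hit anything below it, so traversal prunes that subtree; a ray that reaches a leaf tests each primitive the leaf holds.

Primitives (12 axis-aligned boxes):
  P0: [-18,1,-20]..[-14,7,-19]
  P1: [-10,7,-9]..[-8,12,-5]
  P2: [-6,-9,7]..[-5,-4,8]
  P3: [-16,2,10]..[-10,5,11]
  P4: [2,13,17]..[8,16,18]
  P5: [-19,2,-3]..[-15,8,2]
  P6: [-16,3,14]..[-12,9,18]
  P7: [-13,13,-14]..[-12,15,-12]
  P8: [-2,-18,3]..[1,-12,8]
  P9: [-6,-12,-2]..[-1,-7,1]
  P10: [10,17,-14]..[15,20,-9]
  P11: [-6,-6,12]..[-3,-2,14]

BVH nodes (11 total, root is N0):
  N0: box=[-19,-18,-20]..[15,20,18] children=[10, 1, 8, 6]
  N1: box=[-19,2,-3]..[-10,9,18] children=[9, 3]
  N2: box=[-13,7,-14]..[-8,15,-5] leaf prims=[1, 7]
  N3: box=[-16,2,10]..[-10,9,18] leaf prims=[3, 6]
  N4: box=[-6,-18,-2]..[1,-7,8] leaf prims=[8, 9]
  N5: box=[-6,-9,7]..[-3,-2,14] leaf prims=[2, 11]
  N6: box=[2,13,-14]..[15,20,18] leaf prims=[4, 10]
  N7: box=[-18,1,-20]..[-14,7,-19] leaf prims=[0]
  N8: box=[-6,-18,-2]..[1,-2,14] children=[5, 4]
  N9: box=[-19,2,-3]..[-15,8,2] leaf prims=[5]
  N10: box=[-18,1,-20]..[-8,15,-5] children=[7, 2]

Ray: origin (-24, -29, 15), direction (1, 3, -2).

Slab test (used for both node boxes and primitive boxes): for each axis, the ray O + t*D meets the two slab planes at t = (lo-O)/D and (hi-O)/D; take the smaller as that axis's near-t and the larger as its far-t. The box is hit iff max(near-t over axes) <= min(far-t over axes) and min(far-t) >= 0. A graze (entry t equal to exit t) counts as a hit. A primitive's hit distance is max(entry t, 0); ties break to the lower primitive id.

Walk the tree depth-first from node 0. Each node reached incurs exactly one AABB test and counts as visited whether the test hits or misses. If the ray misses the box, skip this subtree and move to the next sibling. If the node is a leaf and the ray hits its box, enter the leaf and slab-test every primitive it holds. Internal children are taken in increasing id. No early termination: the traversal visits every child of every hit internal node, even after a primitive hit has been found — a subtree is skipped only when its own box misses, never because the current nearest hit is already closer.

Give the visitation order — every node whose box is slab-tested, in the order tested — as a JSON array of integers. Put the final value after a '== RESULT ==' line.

Trace the traversal:
N0 x:[5,39] y:[11/3,49/3] z:[-3/2,35/2] -> hit [5,49/3], descend [1, 6, 8, 10]
  N1 x:[5,14] y:[31/3,38/3] z:[-3/2,9] -> miss, prune
  N6 x:[26,39] y:[14,49/3] z:[-3/2,29/2] -> miss, prune
  N8 x:[18,25] y:[11/3,9] z:[1/2,17/2] -> miss, prune
  N10 x:[6,16] y:[10,44/3] z:[10,35/2] -> hit [10,44/3], descend [2, 7]
    N2 x:[11,16] y:[12,44/3] z:[10,29/2] -> hit [12,29/2] leaf, test {P1(miss), P7(miss)}
    N7 x:[6,10] y:[10,12] z:[17,35/2] -> miss, prune

7 AABB tests over nodes [0, 1, 6, 8, 10, 2, 7]; 1 leaf entered; closest miss.

== RESULT ==
[0, 1, 6, 8, 10, 2, 7]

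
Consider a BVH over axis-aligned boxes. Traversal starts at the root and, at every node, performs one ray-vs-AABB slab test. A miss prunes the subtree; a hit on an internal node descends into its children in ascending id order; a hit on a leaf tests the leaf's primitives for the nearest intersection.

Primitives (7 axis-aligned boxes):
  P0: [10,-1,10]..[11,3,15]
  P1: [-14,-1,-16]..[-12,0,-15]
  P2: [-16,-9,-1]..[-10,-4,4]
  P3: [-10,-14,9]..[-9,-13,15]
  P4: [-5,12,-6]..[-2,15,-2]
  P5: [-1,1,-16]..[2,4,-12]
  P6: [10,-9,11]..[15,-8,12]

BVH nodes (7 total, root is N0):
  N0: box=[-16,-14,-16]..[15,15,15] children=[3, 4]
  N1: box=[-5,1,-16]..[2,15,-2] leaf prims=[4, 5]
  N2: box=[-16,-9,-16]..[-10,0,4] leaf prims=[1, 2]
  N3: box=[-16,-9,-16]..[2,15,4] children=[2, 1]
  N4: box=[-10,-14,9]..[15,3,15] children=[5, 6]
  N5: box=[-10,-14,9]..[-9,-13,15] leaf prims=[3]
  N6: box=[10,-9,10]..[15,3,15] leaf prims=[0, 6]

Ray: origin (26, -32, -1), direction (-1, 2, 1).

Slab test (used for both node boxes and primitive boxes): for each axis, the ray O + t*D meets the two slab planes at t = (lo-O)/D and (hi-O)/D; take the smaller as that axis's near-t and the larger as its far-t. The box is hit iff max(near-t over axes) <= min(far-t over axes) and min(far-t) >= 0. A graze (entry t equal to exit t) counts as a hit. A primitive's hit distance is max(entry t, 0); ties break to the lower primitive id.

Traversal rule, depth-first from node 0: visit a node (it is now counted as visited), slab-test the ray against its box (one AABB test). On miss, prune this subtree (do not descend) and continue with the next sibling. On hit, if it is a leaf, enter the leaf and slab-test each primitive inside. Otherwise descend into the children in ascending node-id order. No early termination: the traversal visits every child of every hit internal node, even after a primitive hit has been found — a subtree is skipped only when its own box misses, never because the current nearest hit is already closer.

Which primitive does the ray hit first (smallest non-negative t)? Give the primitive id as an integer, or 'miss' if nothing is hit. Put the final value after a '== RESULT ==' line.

Trace the traversal:
N0 x:[11,42] y:[9,47/2] z:[-15,16] -> hit [11,16], descend [3, 4]
  N3 x:[24,42] y:[23/2,47/2] z:[-15,5] -> miss, prune
  N4 x:[11,36] y:[9,35/2] z:[10,16] -> hit [11,16], descend [5, 6]
    N5 x:[35,36] y:[9,19/2] z:[10,16] -> miss, prune
    N6 x:[11,16] y:[23/2,35/2] z:[11,16] -> hit [23/2,16] leaf, test {P0@t=31/2, P6@t=12}

Visited [0, 3, 4, 5, 6]. Tests: 5 box, 1 leaf. Nearest: P6.

== RESULT ==
6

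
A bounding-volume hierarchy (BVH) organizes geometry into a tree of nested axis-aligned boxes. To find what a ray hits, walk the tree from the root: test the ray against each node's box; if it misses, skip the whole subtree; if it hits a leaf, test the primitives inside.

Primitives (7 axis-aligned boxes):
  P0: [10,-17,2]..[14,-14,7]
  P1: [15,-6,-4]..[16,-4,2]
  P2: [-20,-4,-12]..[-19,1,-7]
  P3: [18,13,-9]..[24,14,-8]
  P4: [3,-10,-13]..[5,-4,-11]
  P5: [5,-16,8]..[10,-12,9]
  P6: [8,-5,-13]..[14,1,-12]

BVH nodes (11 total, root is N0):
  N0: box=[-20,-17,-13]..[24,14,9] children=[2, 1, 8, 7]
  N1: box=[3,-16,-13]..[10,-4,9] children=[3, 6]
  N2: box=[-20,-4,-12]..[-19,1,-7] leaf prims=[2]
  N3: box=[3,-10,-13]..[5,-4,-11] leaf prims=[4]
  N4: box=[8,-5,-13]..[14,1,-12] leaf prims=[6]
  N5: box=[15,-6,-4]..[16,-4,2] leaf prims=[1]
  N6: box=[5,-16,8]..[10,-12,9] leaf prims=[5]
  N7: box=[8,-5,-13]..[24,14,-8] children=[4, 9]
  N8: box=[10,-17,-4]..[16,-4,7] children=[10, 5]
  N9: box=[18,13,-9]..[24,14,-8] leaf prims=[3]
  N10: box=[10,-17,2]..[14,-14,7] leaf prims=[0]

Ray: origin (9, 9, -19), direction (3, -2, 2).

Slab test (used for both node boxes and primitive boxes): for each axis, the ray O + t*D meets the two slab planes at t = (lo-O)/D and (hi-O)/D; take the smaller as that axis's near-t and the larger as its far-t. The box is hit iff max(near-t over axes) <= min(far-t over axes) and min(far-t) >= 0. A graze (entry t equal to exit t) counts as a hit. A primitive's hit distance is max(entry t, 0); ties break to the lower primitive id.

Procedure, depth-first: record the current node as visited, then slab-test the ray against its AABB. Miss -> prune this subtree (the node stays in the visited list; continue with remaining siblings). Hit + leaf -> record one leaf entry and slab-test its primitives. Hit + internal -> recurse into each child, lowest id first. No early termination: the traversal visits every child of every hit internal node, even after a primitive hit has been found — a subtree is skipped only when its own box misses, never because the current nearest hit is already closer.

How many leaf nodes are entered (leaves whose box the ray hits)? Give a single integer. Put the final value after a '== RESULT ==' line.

Walk:
N0 x:[-29/3,5] y:[-5/2,13] z:[3,14] -> hit [3,5], descend [1, 2, 7, 8]
  N1 x:[-2,1/3] y:[13/2,25/2] z:[3,14] -> miss, prune
  N2 x:[-29/3,-28/3] y:[4,13/2] z:[7/2,6] -> miss, prune
  N7 x:[-1/3,5] y:[-5/2,7] z:[3,11/2] -> hit [3,5], descend [4, 9]
    N4 x:[-1/3,5/3] y:[4,7] z:[3,7/2] -> miss, prune
    N9 x:[3,5] y:[-5/2,-2] z:[5,11/2] -> miss, prune
  N8 x:[1/3,7/3] y:[13/2,13] z:[15/2,13] -> miss, prune

Visited [0, 1, 2, 7, 4, 9, 8]. Tests: 7 box, 0 leaf. Nearest: miss.

== RESULT ==
0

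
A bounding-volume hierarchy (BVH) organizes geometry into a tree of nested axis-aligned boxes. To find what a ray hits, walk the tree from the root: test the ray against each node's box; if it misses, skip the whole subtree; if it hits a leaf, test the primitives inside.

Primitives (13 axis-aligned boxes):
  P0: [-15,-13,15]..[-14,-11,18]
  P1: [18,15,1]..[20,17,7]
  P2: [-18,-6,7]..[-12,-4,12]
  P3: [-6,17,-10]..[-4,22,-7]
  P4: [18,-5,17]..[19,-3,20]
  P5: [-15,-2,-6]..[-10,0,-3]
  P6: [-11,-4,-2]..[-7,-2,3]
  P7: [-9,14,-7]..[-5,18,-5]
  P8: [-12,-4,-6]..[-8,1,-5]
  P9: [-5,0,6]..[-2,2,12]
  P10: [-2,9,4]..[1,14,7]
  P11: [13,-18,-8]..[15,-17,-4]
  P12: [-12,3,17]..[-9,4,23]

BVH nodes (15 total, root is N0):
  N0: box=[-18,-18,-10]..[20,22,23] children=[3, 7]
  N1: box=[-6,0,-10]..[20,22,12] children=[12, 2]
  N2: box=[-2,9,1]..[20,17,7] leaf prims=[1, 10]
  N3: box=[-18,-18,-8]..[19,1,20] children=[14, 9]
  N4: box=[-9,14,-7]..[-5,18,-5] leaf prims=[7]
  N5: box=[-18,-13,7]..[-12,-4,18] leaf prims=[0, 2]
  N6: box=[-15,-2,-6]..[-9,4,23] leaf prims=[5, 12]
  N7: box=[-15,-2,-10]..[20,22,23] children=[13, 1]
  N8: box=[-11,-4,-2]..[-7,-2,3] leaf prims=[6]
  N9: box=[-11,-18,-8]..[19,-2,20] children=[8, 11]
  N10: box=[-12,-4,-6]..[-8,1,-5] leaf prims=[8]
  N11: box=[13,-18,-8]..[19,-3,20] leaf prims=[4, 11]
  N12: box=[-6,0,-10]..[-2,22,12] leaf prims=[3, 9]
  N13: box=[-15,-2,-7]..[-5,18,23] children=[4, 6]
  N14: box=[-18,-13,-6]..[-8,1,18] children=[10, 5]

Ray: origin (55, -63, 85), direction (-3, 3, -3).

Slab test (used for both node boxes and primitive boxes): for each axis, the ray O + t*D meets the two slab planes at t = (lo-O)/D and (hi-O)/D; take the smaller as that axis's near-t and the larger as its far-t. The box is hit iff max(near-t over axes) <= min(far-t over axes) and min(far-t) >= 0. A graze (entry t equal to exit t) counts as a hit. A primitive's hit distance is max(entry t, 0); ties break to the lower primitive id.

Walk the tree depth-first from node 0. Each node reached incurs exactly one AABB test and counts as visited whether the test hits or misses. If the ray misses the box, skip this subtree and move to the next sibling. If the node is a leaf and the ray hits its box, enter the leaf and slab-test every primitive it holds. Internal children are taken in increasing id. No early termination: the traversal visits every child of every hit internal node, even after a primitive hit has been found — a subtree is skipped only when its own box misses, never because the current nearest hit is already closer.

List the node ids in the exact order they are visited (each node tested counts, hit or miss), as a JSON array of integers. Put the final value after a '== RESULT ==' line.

Traverse from the root:
N0 x:[35/3,73/3] y:[15,85/3] z:[62/3,95/3] -> hit [62/3,73/3], descend [3, 7]
  N3 x:[12,73/3] y:[15,64/3] z:[65/3,31] -> miss, prune
  N7 x:[35/3,70/3] y:[61/3,85/3] z:[62/3,95/3] -> hit [62/3,70/3], descend [1, 13]
    N1 x:[35/3,61/3] y:[21,85/3] z:[73/3,95/3] -> miss, prune
    N13 x:[20,70/3] y:[61/3,27] z:[62/3,92/3] -> hit [62/3,70/3], descend [4, 6]
      N4 x:[20,64/3] y:[77/3,27] z:[30,92/3] -> miss, prune
      N6 x:[64/3,70/3] y:[61/3,67/3] z:[62/3,91/3] -> hit [64/3,67/3] leaf, test {P5(miss), P12@t=22}

order=[0, 3, 7, 1, 13, 4, 6]  |boxes|=7  |leaves|=1  hit=P12

== RESULT ==
[0, 3, 7, 1, 13, 4, 6]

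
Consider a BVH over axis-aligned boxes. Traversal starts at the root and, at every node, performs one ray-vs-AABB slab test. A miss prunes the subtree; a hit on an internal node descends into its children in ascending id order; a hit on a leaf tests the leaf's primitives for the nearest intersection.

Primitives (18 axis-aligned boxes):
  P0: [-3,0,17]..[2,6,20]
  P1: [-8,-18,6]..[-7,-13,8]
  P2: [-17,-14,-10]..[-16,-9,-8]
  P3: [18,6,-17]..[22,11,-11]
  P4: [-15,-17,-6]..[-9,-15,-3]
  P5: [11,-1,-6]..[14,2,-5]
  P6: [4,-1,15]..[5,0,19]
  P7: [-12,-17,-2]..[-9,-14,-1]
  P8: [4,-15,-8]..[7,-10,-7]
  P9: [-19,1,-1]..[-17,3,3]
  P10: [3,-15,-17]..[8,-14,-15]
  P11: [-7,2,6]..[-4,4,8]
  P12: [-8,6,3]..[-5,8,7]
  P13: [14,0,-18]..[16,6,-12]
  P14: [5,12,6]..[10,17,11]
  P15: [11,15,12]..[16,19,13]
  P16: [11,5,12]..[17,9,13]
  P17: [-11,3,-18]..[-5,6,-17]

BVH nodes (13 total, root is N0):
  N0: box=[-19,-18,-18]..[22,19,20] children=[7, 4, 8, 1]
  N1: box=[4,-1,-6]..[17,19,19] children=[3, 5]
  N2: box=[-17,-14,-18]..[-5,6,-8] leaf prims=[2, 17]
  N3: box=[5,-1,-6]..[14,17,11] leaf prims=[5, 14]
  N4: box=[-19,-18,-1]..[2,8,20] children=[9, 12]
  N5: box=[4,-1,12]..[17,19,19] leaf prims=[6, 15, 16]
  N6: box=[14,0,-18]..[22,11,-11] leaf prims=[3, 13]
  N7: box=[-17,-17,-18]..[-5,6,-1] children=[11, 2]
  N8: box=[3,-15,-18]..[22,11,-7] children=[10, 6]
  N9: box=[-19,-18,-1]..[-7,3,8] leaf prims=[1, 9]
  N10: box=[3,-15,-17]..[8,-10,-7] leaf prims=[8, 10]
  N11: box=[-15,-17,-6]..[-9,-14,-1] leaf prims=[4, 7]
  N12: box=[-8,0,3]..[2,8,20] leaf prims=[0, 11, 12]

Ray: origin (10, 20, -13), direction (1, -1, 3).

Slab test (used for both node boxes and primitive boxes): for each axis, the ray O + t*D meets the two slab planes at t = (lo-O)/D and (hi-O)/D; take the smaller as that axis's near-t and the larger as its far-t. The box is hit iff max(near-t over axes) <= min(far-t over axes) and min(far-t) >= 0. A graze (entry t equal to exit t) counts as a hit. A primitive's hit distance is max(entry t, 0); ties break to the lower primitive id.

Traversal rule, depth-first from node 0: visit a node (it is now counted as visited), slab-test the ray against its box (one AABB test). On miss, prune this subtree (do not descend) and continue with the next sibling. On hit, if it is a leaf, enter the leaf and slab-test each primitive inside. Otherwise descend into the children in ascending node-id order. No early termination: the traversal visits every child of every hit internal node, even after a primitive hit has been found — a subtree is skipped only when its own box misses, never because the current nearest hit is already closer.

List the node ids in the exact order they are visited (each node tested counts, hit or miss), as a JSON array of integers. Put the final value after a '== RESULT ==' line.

Walk:
N0 x:[-29,12] y:[1,38] z:[-5/3,11] -> hit [1,11], descend [1, 4, 7, 8]
  N1 x:[-6,7] y:[1,21] z:[7/3,32/3] -> hit [7/3,7], descend [3, 5]
    N3 x:[-5,4] y:[3,21] z:[7/3,8] -> hit [3,4] leaf, test {P5(miss), P14(miss)}
    N5 x:[-6,7] y:[1,21] z:[25/3,32/3] -> miss, prune
  N4 x:[-29,-8] y:[12,38] z:[4,11] -> miss, prune
  N7 x:[-27,-15] y:[14,37] z:[-5/3,4] -> miss, prune
  N8 x:[-7,12] y:[9,35] z:[-5/3,2] -> miss, prune

Summary -> nodes [0, 1, 3, 5, 4, 7, 8]; box-tests=7; leaf-entries=1; first=miss

== RESULT ==
[0, 1, 3, 5, 4, 7, 8]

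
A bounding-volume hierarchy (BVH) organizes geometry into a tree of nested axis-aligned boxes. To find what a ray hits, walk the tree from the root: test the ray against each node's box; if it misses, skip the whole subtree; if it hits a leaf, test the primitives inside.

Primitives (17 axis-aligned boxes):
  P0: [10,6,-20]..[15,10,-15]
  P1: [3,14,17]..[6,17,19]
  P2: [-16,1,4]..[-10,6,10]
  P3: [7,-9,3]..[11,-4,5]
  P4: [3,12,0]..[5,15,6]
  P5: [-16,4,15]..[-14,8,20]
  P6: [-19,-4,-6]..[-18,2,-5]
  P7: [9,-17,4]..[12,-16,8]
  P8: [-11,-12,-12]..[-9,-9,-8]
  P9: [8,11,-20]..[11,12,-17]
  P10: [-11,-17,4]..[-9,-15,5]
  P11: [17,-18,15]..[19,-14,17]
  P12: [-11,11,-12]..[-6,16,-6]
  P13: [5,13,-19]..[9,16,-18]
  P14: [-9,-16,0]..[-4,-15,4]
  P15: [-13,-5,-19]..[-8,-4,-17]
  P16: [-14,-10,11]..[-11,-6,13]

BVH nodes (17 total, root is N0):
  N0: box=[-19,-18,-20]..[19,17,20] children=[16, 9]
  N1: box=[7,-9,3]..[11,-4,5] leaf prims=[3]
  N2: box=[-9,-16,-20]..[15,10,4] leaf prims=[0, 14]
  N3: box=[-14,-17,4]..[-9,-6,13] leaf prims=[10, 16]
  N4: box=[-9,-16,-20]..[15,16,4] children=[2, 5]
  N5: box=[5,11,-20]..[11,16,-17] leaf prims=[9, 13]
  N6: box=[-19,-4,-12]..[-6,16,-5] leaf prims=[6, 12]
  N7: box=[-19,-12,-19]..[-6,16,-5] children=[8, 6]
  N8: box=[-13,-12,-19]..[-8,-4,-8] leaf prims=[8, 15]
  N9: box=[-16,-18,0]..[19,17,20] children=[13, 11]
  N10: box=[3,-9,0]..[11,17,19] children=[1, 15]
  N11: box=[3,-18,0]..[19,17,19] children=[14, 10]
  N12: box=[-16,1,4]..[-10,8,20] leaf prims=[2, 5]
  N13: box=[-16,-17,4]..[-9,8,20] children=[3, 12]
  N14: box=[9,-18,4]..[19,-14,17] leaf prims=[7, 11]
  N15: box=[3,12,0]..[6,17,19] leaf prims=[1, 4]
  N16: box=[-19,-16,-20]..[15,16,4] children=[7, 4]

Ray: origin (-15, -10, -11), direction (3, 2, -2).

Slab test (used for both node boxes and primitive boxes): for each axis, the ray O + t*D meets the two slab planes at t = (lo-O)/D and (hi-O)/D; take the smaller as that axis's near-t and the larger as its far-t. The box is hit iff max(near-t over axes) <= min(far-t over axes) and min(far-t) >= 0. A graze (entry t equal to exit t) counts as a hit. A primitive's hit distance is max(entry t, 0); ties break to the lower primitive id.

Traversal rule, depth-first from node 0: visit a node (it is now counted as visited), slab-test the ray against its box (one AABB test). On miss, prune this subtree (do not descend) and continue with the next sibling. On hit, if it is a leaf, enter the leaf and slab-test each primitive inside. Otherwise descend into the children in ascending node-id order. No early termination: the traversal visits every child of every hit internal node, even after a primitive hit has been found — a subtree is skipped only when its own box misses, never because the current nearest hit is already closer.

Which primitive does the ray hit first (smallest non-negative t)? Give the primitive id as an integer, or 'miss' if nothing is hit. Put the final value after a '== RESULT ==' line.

Walk:
N0 x:[-4/3,34/3] y:[-4,27/2] z:[-31/2,9/2] -> hit [-4/3,9/2], descend [9, 16]
  N9 x:[-1/3,34/3] y:[-4,27/2] z:[-31/2,-11/2] -> miss, prune
  N16 x:[-4/3,10] y:[-3,13] z:[-15/2,9/2] -> hit [-4/3,9/2], descend [4, 7]
    N4 x:[2,10] y:[-3,13] z:[-15/2,9/2] -> hit [2,9/2], descend [2, 5]
      N2 x:[2,10] y:[-3,10] z:[-15/2,9/2] -> hit [2,9/2] leaf, test {P0(miss), P14(miss)}
      N5 x:[20/3,26/3] y:[21/2,13] z:[3,9/2] -> miss, prune
    N7 x:[-4/3,3] y:[-1,13] z:[-3,4] -> hit [-1,3], descend [6, 8]
      N6 x:[-4/3,3] y:[3,13] z:[-3,1/2] -> miss, prune
      N8 x:[2/3,7/3] y:[-1,3] z:[-3/2,4] -> hit [2/3,7/3] leaf, test {P8(miss), P15(miss)}

Summary -> nodes [0, 9, 16, 4, 2, 5, 7, 6, 8]; box-tests=9; leaf-entries=2; first=miss

== RESULT ==
miss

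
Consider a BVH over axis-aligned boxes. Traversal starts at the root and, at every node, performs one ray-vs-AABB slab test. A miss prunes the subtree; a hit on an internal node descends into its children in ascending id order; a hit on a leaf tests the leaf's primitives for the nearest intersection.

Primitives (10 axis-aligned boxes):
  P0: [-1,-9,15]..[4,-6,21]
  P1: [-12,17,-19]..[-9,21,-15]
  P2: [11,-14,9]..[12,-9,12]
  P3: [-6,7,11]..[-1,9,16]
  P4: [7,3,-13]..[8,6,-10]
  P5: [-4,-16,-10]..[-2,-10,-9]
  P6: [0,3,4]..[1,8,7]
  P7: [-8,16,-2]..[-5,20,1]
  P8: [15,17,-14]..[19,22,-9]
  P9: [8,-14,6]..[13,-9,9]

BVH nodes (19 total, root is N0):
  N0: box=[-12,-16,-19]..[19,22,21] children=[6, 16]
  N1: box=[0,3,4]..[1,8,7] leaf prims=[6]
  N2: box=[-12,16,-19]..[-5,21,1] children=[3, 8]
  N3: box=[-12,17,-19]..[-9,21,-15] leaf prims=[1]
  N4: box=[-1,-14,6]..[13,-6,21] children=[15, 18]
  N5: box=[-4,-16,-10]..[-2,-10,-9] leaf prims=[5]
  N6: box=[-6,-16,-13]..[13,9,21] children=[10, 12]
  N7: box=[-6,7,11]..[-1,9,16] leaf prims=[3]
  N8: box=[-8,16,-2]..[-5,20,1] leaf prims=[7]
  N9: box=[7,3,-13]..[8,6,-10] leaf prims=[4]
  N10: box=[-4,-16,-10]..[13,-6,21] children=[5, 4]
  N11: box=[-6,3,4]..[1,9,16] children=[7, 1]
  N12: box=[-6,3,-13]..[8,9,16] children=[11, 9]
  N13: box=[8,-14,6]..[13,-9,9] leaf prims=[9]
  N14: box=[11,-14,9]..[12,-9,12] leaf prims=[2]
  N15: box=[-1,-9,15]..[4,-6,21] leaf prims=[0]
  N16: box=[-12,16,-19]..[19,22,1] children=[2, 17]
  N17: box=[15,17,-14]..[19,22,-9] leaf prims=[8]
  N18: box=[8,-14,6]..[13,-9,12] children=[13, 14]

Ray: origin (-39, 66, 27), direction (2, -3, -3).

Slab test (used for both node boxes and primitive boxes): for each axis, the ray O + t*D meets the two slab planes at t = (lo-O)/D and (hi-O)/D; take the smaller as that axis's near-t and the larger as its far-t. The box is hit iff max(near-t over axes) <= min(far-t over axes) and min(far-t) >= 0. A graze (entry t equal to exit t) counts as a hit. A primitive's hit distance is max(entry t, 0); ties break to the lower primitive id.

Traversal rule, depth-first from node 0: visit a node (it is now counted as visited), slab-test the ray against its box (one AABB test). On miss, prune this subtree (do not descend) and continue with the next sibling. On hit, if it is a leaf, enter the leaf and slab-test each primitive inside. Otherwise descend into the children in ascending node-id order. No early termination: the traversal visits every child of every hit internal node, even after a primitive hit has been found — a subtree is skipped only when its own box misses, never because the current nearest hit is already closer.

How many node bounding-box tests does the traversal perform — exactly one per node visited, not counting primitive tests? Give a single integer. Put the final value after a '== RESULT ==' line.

Traverse from the root:
N0 x:[27/2,29] y:[44/3,82/3] z:[2,46/3] -> hit [44/3,46/3], descend [6, 16]
  N6 x:[33/2,26] y:[19,82/3] z:[2,40/3] -> miss, prune
  N16 x:[27/2,29] y:[44/3,50/3] z:[26/3,46/3] -> hit [44/3,46/3], descend [2, 17]
    N2 x:[27/2,17] y:[15,50/3] z:[26/3,46/3] -> hit [15,46/3], descend [3, 8]
      N3 x:[27/2,15] y:[15,49/3] z:[14,46/3] -> hit [15,15] leaf, test {P1@t=15}
      N8 x:[31/2,17] y:[46/3,50/3] z:[26/3,29/3] -> miss, prune
    N17 x:[27,29] y:[44/3,49/3] z:[12,41/3] -> miss, prune

order=[0, 6, 16, 2, 3, 8, 17]  |boxes|=7  |leaves|=1  hit=P1

== RESULT ==
7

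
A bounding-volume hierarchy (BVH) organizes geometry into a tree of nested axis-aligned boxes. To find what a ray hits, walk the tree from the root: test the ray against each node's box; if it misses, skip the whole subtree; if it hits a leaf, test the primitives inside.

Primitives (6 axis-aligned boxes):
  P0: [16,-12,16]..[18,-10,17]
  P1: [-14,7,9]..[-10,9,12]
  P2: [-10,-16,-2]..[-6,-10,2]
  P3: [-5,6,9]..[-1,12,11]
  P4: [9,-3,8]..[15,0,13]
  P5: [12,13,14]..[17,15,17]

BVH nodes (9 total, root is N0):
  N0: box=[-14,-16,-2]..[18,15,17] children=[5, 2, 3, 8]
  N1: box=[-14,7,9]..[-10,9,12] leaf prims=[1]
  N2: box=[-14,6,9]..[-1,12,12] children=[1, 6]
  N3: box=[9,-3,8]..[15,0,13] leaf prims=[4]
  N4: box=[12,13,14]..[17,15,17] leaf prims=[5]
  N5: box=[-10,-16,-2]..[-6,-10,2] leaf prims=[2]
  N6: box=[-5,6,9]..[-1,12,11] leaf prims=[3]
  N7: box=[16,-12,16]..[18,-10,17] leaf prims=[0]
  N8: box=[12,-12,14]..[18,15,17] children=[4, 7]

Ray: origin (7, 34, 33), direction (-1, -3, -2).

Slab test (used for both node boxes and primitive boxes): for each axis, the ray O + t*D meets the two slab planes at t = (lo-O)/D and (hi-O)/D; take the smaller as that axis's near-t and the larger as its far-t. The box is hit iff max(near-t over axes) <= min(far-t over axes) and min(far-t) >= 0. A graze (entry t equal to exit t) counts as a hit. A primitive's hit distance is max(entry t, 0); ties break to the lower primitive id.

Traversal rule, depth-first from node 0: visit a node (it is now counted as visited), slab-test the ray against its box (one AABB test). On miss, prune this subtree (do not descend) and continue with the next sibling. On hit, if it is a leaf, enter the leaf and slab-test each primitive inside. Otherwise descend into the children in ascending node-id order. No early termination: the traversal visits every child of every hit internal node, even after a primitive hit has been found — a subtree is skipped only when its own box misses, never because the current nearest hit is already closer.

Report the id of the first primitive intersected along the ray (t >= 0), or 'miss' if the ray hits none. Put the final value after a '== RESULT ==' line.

Trace the traversal:
N0 x:[-11,21] y:[19/3,50/3] z:[8,35/2] -> hit [8,50/3], descend [2, 3, 5, 8]
  N2 x:[8,21] y:[22/3,28/3] z:[21/2,12] -> miss, prune
  N3 x:[-8,-2] y:[34/3,37/3] z:[10,25/2] -> miss, prune
  N5 x:[13,17] y:[44/3,50/3] z:[31/2,35/2] -> hit [31/2,50/3] leaf, test {P2@t=31/2}
  N8 x:[-11,-5] y:[19/3,46/3] z:[8,19/2] -> miss, prune

Summary -> nodes [0, 2, 3, 5, 8]; box-tests=5; leaf-entries=1; first=P2

== RESULT ==
2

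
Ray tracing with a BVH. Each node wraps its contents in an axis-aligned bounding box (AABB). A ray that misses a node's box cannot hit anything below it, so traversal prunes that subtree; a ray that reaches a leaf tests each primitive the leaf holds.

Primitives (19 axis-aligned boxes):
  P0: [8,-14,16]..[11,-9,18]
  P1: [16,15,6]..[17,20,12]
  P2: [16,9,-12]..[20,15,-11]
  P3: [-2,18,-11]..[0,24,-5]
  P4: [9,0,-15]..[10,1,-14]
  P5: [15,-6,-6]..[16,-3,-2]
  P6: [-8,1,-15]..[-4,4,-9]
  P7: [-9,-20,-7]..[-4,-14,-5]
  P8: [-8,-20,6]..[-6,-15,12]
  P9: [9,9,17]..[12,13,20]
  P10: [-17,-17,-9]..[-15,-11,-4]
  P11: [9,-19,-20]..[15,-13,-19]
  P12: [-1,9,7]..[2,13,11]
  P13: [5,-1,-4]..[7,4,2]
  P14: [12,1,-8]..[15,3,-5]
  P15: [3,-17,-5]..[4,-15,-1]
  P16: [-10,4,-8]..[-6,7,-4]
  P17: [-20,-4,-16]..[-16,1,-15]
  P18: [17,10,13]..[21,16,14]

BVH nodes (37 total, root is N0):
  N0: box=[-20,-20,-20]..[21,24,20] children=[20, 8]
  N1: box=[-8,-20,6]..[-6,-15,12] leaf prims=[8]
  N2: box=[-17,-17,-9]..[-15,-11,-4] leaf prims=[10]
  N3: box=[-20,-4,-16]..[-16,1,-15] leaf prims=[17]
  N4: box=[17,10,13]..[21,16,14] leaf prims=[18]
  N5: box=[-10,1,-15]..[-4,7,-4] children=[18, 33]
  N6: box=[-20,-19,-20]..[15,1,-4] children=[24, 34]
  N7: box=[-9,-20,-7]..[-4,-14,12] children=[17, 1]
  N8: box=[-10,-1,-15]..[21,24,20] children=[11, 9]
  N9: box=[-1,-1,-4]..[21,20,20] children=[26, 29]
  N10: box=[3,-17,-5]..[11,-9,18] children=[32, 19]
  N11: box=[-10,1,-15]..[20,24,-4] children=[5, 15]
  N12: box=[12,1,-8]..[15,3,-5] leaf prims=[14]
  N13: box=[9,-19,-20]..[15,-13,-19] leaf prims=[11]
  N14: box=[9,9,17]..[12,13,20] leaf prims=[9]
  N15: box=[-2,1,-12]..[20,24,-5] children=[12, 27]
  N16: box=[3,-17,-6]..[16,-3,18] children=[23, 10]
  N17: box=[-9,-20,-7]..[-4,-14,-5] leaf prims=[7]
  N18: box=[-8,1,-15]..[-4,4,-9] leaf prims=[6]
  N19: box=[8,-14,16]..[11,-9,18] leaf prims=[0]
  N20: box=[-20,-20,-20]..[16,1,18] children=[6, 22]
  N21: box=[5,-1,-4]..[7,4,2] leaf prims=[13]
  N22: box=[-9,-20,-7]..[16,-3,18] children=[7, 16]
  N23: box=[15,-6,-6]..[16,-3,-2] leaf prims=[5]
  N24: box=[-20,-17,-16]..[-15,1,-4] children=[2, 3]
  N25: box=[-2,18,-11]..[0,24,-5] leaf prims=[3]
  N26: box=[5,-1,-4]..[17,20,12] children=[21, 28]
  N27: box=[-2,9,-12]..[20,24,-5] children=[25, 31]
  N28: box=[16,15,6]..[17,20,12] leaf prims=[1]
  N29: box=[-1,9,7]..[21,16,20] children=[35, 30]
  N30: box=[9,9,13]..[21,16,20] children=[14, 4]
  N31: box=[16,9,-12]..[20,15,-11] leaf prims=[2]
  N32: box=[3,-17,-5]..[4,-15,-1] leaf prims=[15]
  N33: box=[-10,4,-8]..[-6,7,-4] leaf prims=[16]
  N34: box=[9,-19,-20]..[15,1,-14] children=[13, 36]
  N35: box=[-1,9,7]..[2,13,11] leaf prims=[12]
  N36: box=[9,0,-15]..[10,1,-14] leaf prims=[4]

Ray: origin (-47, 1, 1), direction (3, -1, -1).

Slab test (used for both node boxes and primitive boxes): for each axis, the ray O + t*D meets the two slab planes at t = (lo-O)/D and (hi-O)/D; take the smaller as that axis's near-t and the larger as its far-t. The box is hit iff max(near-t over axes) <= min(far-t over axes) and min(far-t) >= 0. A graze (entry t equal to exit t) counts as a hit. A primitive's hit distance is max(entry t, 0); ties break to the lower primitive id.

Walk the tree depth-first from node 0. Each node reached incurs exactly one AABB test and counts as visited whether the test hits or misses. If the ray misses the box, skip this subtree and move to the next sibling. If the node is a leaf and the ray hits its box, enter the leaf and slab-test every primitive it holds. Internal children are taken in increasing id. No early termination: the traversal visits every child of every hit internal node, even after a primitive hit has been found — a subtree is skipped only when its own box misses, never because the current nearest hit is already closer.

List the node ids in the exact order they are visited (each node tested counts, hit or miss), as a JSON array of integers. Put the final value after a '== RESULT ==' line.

Traverse from the root:
N0 x:[9,68/3] y:[-23,21] z:[-19,21] -> hit [9,21], descend [8, 20]
  N8 x:[37/3,68/3] y:[-23,2] z:[-19,16] -> miss, prune
  N20 x:[9,21] y:[0,21] z:[-17,21] -> hit [9,21], descend [6, 22]
    N6 x:[9,62/3] y:[0,20] z:[5,21] -> hit [9,20], descend [24, 34]
      N24 x:[9,32/3] y:[0,18] z:[5,17] -> hit [9,32/3], descend [2, 3]
        N2 x:[10,32/3] y:[12,18] z:[5,10] -> miss, prune
        N3 x:[9,31/3] y:[0,5] z:[16,17] -> miss, prune
      N34 x:[56/3,62/3] y:[0,20] z:[15,21] -> hit [56/3,20], descend [13, 36]
        N13 x:[56/3,62/3] y:[14,20] z:[20,21] -> hit [20,20] leaf, test {P11@t=20}
        N36 x:[56/3,19] y:[0,1] z:[15,16] -> miss, prune
    N22 x:[38/3,21] y:[4,21] z:[-17,8] -> miss, prune

Visited [0, 8, 20, 6, 24, 2, 3, 34, 13, 36, 22]. Tests: 11 box, 1 leaf. Nearest: P11.

== RESULT ==
[0, 8, 20, 6, 24, 2, 3, 34, 13, 36, 22]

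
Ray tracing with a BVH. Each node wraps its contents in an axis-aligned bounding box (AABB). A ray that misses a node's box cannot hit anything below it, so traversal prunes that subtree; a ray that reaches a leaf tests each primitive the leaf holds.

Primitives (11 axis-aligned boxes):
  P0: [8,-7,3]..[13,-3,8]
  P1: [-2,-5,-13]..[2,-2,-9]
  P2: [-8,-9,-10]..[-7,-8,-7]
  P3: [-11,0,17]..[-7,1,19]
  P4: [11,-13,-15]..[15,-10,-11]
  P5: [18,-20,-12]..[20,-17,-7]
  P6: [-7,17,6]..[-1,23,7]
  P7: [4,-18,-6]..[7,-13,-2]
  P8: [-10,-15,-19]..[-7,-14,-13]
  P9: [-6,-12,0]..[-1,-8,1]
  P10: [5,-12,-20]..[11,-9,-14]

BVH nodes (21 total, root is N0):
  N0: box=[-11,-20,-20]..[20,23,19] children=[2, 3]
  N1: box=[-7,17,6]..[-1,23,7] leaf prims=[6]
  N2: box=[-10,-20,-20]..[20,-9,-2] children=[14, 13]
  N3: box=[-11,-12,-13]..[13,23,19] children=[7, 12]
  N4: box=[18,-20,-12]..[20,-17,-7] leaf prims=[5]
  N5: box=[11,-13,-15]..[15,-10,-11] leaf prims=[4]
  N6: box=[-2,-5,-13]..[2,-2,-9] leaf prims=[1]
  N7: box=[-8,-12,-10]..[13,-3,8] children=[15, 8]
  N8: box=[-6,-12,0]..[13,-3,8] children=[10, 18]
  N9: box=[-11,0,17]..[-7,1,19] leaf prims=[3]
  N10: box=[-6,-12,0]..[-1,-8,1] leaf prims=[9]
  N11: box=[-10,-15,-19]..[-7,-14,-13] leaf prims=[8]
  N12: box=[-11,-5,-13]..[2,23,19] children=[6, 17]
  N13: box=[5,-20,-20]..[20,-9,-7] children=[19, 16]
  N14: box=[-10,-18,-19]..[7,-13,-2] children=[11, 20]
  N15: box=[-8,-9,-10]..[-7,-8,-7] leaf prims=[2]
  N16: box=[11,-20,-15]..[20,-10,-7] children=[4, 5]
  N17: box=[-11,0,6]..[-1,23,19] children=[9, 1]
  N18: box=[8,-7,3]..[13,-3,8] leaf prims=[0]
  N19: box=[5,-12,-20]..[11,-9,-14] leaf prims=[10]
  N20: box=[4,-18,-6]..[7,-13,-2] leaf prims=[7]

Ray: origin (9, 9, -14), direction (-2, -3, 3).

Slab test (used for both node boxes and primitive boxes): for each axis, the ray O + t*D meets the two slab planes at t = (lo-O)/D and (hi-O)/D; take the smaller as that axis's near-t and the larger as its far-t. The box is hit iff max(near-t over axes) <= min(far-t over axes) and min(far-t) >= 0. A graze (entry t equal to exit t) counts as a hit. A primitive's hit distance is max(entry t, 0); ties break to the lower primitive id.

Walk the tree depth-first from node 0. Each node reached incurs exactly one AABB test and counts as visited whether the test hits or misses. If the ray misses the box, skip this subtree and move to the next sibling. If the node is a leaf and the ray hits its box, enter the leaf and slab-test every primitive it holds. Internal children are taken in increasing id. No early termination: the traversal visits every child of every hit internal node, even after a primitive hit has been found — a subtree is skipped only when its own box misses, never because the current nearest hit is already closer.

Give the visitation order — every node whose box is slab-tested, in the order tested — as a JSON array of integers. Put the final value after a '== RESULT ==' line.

Walk:
N0 x:[-11/2,10] y:[-14/3,29/3] z:[-2,11] -> hit [-2,29/3], descend [2, 3]
  N2 x:[-11/2,19/2] y:[6,29/3] z:[-2,4] -> miss, prune
  N3 x:[-2,10] y:[-14/3,7] z:[1/3,11] -> hit [1/3,7], descend [7, 12]
    N7 x:[-2,17/2] y:[4,7] z:[4/3,22/3] -> hit [4,7], descend [8, 15]
      N8 x:[-2,15/2] y:[4,7] z:[14/3,22/3] -> hit [14/3,7], descend [10, 18]
        N10 x:[5,15/2] y:[17/3,7] z:[14/3,5] -> miss, prune
        N18 x:[-2,1/2] y:[4,16/3] z:[17/3,22/3] -> miss, prune
      N15 x:[8,17/2] y:[17/3,6] z:[4/3,7/3] -> miss, prune
    N12 x:[7/2,10] y:[-14/3,14/3] z:[1/3,11] -> hit [7/2,14/3], descend [6, 17]
      N6 x:[7/2,11/2] y:[11/3,14/3] z:[1/3,5/3] -> miss, prune
      N17 x:[5,10] y:[-14/3,3] z:[20/3,11] -> miss, prune

order=[0, 2, 3, 7, 8, 10, 18, 15, 12, 6, 17]  |boxes|=11  |leaves|=0  hit=miss

== RESULT ==
[0, 2, 3, 7, 8, 10, 18, 15, 12, 6, 17]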